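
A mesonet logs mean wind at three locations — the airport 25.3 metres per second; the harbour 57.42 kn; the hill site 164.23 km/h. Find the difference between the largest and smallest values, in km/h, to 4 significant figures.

73.15 km/h

the airport: 25.3 m/s = 91.0800 km/h.
the harbour: 57.42 kt = 106.3418 km/h.
Spread: 164.2300 − 91.0800 = 73.15 km/h.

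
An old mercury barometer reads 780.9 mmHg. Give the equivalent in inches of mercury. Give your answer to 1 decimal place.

1 mmHg = 0.0393701 inHg, so 780.9 × 0.0393701 = 30.7 inHg.

30.7 inHg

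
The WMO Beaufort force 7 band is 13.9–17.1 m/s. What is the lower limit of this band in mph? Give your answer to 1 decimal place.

13.9–17.1 m/s × 2.237 = 31.1–38.3 mph.

31.1 mph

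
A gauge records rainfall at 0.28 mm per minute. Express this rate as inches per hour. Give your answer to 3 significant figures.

0.661 in/hour

0.28 mm/minute × 0.0393701 in/mm × 60 minute/hour = 0.661 in/hour.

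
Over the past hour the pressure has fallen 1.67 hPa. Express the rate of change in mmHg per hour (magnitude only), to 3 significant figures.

1.67 hPa / 1 h × 0.750062 mmHg/hPa = 1.25 mmHg/h.

1.25 mmHg per hour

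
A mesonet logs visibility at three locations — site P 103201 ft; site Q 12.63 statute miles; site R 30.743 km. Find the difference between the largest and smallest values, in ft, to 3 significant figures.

site Q: 12.63 SM = 66686.40 ft.
site R: 30.743 km = 100862.86 ft.
Spread: 103201.00 − 66686.40 = 36500 ft.

36500 ft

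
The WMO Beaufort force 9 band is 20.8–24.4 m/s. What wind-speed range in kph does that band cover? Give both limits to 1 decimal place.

20.8–24.4 m/s × 3.6 = 74.9–87.8 km/h.

74.9 to 87.8 km/h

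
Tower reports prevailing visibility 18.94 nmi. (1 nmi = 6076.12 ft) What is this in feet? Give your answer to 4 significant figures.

115100 ft

1 nmi = 6076.12 ft, so 18.94 × 6076.12 = 115100 ft.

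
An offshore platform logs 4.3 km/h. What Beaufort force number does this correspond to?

4.3 km/h = 1.2 m/s, which is Beaufort 1 (light air, 0.3–1.5 m/s).

Beaufort force 1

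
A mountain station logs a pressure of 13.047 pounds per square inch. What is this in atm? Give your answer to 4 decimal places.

1 psi = 0.068046 atm, so 13.047 × 0.068046 = 0.8878 atm.

0.8878 atm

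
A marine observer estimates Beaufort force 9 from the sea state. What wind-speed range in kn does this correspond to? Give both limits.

Beaufort 9 (strong gale) spans 41–47 knots.

41 to 47 kt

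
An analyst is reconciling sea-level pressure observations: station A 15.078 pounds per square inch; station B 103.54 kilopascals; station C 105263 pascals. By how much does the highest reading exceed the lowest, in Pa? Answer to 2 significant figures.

1700 Pa

station A: 15.078 psi = 103959.15 Pa.
station B: 103.54 kPa = 103540.00 Pa.
Spread: 105263.00 − 103540.00 = 1700 Pa.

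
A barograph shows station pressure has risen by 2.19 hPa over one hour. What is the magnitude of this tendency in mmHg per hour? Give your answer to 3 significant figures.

2.19 hPa / 1 h × 0.750062 mmHg/hPa = 1.64 mmHg/h.

1.64 mmHg per hour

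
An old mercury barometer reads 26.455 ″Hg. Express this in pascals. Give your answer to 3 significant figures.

89600 Pa

1 inHg = 3386.39 Pa, so 26.455 × 3386.39 = 89600 Pa.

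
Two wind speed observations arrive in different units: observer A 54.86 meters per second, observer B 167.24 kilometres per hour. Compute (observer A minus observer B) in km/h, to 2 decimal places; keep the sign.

observer A: 54.86 m/s = 197.4960 km/h.
Difference: 197.4960 − 167.2400 = 30.26 km/h.

30.26 km/h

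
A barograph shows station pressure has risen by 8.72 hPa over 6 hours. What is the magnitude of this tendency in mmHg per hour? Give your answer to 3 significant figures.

1.09 mmHg per hour

8.72 hPa / 6 h × 0.750062 mmHg/hPa = 1.09 mmHg/h.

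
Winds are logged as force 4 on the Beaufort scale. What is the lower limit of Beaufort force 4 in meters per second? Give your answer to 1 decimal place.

5.5 m/s

Beaufort 4 (moderate breeze) spans 5.5–7.9 m/s.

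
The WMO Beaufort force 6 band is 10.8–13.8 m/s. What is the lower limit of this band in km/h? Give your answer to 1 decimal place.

10.8–13.8 m/s × 3.6 = 38.9–49.7 km/h.

38.9 km/h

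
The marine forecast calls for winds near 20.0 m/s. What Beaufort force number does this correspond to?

Beaufort force 8

20.0 m/s lies in the Beaufort 8 band (gale, 17.2–20.7 m/s).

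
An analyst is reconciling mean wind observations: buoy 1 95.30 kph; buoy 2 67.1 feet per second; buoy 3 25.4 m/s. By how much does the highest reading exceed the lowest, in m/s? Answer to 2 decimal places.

buoy 1: 95.30 km/h = 26.4722 m/s.
buoy 2: 67.1 ft/s = 20.4521 m/s.
Spread: 26.4722 − 20.4521 = 6.02 m/s.

6.02 m/s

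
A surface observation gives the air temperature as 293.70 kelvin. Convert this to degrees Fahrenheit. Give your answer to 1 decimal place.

First to °C: 20.55 °C.
Then to °F: 69.0 °F.

69.0 °F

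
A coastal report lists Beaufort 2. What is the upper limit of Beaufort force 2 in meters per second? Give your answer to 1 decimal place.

Beaufort 2 (light breeze) spans 1.6–3.3 m/s.

3.3 m/s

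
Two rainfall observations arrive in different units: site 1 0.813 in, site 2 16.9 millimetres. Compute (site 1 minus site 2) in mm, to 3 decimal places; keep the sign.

site 1: 0.813 in = 20.65020 mm.
Difference: 20.65020 − 16.90000 = 3.750 mm.

3.750 mm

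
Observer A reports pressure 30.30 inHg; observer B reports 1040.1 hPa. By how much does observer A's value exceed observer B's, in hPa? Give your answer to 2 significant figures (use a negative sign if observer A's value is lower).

observer A: 30.30 inHg = 1026.08 hPa.
Difference: 1026.08 − 1040.10 = -14 hPa.

-14 hPa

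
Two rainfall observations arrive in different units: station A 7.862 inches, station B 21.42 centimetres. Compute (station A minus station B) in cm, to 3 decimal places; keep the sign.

station A: 7.862 in = 19.96948 cm.
Difference: 19.96948 − 21.42000 = -1.451 cm.

-1.451 cm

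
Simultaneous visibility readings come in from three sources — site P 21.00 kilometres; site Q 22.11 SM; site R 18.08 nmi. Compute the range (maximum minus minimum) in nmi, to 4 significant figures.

site P: 21.00 km = 11.33909 nmi.
site Q: 22.11 SM = 19.21306 nmi.
Spread: 19.21306 − 11.33909 = 7.874 nmi.

7.874 nmi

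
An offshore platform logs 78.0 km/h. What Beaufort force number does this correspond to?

Beaufort force 9

78.0 km/h = 21.7 m/s, which is Beaufort 9 (strong gale, 20.8–24.4 m/s).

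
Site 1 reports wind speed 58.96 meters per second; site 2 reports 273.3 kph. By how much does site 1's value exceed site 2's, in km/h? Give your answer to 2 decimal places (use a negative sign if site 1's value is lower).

site 1: 58.96 m/s = 212.2560 km/h.
Difference: 212.2560 − 273.3000 = -61.04 km/h.

-61.04 km/h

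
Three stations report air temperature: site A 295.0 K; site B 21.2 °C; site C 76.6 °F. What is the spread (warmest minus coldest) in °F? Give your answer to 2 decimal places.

site A: 295.0 K = 21.850 °C.
site C: 76.6 °F = 24.778 °C.
Spread: 24.778 − 21.200 = 3.578 °C = 6.44 °F.

6.44 °F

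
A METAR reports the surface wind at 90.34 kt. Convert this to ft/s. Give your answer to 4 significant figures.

152.5 ft/s

1 kt = 1.68781 ft/s, so 90.34 × 1.68781 = 152.5 ft/s.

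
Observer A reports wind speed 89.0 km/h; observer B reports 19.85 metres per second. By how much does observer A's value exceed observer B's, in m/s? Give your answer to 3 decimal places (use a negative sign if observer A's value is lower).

4.872 m/s

observer A: 89.0 km/h = 24.72222 m/s.
Difference: 24.72222 − 19.85000 = 4.872 m/s.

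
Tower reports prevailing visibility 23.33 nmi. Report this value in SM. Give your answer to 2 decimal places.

26.85 SM

1 nmi = 1.15078 SM, so 23.33 × 1.15078 = 26.85 SM.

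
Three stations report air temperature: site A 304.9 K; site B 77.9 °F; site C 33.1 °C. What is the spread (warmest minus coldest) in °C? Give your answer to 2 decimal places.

7.60 °C

site A: 304.9 K = 31.750 °C.
site B: 77.9 °F = 25.500 °C.
Spread: 33.100 − 25.500 = 7.600 °C.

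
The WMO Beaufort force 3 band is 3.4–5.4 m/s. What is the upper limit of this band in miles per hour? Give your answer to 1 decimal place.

12.1 mph

3.4–5.4 m/s × 2.237 = 7.6–12.1 mph.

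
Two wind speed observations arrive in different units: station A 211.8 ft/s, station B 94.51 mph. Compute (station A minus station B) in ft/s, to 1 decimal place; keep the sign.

73.2 ft/s

station B: 94.51 mph = 138.615 ft/s.
Difference: 211.800 − 138.615 = 73.2 ft/s.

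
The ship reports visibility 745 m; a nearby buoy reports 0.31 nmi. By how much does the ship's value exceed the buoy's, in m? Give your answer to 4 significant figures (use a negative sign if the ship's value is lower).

the buoy: 0.31 nmi = 574.120 m.
Difference: 745.000 − 574.120 = 170.9 m.

170.9 m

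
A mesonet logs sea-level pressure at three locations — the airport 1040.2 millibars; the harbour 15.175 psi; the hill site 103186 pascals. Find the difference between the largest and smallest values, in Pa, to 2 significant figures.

the airport: 1040.2 mb = 104020.00 Pa.
the harbour: 15.175 psi = 104627.94 Pa.
Spread: 104627.94 − 103186.00 = 1400 Pa.

1400 Pa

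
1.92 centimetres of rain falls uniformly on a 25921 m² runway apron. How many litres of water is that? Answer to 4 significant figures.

Depth: 1.92 cm × 10 = 19.2 mm.
1 mm over 1 m² is 1 L, so volume = 19.2 × 25921 = 497683.2 L ≈ 497700 L.

497700 litres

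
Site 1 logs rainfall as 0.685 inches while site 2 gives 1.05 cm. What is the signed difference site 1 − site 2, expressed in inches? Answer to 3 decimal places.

site 2: 1.05 cm = 0.41339 in.
Difference: 0.68500 − 0.41339 = 0.272 in.

0.272 in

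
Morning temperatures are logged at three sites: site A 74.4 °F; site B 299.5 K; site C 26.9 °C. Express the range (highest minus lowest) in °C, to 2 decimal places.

site A: 74.4 °F = 23.556 °C.
site B: 299.5 K = 26.350 °C.
Spread: 26.900 − 23.556 = 3.344 °C.

3.34 °C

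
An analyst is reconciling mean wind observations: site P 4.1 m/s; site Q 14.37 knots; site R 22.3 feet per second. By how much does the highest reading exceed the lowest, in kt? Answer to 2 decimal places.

6.40 kt

site P: 4.1 m/s = 7.9698 kt.
site R: 22.3 ft/s = 13.2124 kt.
Spread: 14.3700 − 7.9698 = 6.40 kt.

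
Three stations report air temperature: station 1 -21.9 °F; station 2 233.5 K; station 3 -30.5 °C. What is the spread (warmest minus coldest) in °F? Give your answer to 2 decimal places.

station 1: -21.9 °F = -29.944 °C.
station 2: 233.5 K = -39.650 °C.
Spread: (-29.944) − (-39.650) = 9.706 °C = 17.47 °F.

17.47 °F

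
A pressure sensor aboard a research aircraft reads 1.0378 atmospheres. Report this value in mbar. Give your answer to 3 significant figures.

1050 mb

1 atm = 1013.25 mb, so 1.0378 × 1013.25 = 1050 mb.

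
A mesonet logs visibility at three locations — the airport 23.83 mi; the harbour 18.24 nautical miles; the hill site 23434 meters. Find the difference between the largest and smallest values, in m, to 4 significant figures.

the airport: 23.83 SM = 38350.67 m.
the harbour: 18.24 nmi = 33780.48 m.
Spread: 38350.67 − 23434.00 = 14920 m.

14920 m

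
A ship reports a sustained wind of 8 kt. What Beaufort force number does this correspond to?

Beaufort force 3

8 kt lies in the Beaufort 3 band (gentle breeze, 7–10 kt).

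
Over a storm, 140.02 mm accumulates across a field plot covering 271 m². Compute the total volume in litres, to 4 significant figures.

37950 litres

1 mm over 1 m² is 1 L, so volume = 140.02 × 271 = 37945.42 L ≈ 37950 L.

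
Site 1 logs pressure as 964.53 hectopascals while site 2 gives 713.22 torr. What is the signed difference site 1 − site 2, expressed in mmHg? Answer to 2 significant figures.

site 1: 964.53 hPa = 723.46 mmHg.
Difference: 723.46 − 713.22 = 10 mmHg.

10 mmHg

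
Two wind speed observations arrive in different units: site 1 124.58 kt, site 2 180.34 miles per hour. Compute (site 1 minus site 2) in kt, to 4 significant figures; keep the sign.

site 2: 180.34 mph = 156.7112 kt.
Difference: 124.5800 − 156.7112 = -32.13 kt.

-32.13 kt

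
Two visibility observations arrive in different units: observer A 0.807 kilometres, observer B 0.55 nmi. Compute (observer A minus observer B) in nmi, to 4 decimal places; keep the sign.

observer A: 0.807 km = 0.435745 nmi.
Difference: 0.435745 − 0.550000 = -0.1143 nmi.

-0.1143 nmi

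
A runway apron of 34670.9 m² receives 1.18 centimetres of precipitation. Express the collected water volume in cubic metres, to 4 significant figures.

409.1 cubic metres

Depth: 1.18 cm × 10 = 11.8 mm.
1 mm over 1 m² is 1 L, so volume = 11.8 × 34670.9 = 409116.62 L = 409.1 m³.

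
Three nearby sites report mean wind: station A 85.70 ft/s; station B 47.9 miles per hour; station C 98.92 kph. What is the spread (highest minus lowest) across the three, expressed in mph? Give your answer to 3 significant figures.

station A: 85.70 ft/s = 58.432 mph.
station C: 98.92 km/h = 61.466 mph.
Spread: 61.466 − 47.900 = 13.6 mph.

13.6 mph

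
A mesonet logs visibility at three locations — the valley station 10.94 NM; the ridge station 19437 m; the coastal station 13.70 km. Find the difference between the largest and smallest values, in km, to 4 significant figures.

6.561 km

the valley station: 10.94 nmi = 20.26088 km.
the ridge station: 19437 m = 19.43700 km.
Spread: 20.26088 − 13.70000 = 6.561 km.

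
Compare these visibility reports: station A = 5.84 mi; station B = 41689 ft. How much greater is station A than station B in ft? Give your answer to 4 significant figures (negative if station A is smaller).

-10850 ft

station A: 5.84 SM = 30835.20 ft.
Difference: 30835.20 − 41689.00 = -10850 ft.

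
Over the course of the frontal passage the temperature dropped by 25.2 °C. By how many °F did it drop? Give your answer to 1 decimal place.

45.4 °F

Converting a difference, only the 9/5 scale factor applies: Δ°F = 25.2 × 1.8 = 45.4 °F.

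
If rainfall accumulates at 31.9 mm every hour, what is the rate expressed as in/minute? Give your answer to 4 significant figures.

0.02093 in/minute

31.9 mm/hour × 0.0393701 in/mm × 0.0166667 hour/minute = 0.02093 in/minute.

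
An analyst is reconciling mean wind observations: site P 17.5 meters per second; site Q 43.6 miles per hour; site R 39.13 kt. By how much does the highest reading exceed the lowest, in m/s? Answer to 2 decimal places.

site Q: 43.6 mph = 19.4909 m/s.
site R: 39.13 kt = 20.1302 m/s.
Spread: 20.1302 − 17.5000 = 2.63 m/s.

2.63 m/s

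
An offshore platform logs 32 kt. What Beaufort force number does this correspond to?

Beaufort force 7

32 kt lies in the Beaufort 7 band (near gale, 28–33 kt).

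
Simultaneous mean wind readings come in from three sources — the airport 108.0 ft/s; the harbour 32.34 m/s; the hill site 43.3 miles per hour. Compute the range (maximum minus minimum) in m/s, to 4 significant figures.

13.56 m/s

the airport: 108.0 ft/s = 32.9184 m/s.
the hill site: 43.3 mph = 19.3568 m/s.
Spread: 32.9184 − 19.3568 = 13.56 m/s.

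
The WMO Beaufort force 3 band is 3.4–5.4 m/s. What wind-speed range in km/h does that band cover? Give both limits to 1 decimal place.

3.4–5.4 m/s × 3.6 = 12.2–19.4 km/h.

12.2 to 19.4 km/h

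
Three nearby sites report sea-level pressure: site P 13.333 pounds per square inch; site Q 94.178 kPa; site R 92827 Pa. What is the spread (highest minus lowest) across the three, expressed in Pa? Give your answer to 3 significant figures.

2250 Pa

site P: 13.333 psi = 91927.80 Pa.
site Q: 94.178 kPa = 94178.00 Pa.
Spread: 94178.00 − 91927.80 = 2250 Pa.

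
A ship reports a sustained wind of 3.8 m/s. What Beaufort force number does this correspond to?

3.8 m/s lies in the Beaufort 3 band (gentle breeze, 3.4–5.4 m/s).

Beaufort force 3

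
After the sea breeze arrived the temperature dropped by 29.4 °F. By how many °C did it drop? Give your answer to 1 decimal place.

Converting a difference, only the 9/5 scale factor applies: Δ°C = 29.4 × 0.5556 = 16.3 °C.

16.3 °C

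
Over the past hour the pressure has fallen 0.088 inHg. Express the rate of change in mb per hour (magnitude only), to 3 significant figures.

2.98 mb per hour

0.088 inHg / 1 h × 33.8639 mb/inHg = 2.98 mb/h.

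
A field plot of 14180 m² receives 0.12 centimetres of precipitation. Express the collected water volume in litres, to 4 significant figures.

17020 litres

Depth: 0.12 cm × 10 = 1.2 mm.
1 mm over 1 m² is 1 L, so volume = 1.2 × 14180 = 17016 L ≈ 17020 L.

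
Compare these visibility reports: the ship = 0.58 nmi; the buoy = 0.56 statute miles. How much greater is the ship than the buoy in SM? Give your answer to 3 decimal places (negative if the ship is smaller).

0.107 SM

the ship: 0.58 nmi = 0.66745 SM.
Difference: 0.66745 − 0.56000 = 0.107 SM.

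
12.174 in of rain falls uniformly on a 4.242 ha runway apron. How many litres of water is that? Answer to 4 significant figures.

13120000 litres

Depth: 12.174 in × 25.4 = 309.2196 mm.
Area: 4.242 ha = 42420 m².
1 mm over 1 m² is 1 L, so volume = 309.2196 × 42420 = 13117095 L ≈ 13120000 L.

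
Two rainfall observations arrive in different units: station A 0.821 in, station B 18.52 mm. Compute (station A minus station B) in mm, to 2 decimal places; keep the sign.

2.33 mm

station A: 0.821 in = 20.8534 mm.
Difference: 20.8534 − 18.5200 = 2.33 mm.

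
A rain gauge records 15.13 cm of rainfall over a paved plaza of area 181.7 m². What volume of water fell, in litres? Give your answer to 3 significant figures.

27500 litres

Depth: 15.13 cm × 10 = 151.3 mm.
1 mm over 1 m² is 1 L, so volume = 151.3 × 181.7 = 27491.21 L ≈ 27500 L.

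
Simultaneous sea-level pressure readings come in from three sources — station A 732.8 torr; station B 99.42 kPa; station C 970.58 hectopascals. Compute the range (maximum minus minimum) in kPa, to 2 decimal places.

station A: 732.8 mmHg = 97.6986 kPa.
station C: 970.58 hPa = 97.0580 kPa.
Spread: 99.4200 − 97.0580 = 2.36 kPa.

2.36 kPa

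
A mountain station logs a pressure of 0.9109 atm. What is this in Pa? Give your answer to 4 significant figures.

1 atm = 101325 Pa, so 0.9109 × 101325 = 92300 Pa.

92300 Pa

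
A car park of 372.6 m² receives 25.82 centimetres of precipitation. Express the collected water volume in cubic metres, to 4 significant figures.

96.21 cubic metres

Depth: 25.82 cm × 10 = 258.2 mm.
1 mm over 1 m² is 1 L, so volume = 258.2 × 372.6 = 96205.32 L = 96.21 m³.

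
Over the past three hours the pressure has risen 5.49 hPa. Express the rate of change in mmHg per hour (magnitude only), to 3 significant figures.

1.37 mmHg per hour

5.49 hPa / 3 h × 0.750062 mmHg/hPa = 1.37 mmHg/h.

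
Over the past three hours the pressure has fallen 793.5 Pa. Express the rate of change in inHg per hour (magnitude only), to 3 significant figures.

0.0781 inHg per hour

793.5 Pa / 3 h × 0.0002953 inHg/Pa = 0.0781 inHg/h.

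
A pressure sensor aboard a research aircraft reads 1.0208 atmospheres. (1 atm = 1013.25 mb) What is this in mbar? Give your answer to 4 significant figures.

1034 mb

1 atm = 1013.25 mb, so 1.0208 × 1013.25 = 1034 mb.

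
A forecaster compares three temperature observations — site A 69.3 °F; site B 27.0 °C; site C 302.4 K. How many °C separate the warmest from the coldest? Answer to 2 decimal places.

8.53 °C

site A: 69.3 °F = 20.722 °C.
site C: 302.4 K = 29.250 °C.
Spread: 29.250 − 20.722 = 8.528 °C.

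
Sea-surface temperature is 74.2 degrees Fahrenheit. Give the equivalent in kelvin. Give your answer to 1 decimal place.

296.6 K

First to °C: 23.44 °C.
Then to K: 296.6 K.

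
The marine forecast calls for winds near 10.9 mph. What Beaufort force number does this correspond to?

Beaufort force 3

10.9 mph = 4.9 m/s, which is Beaufort 3 (gentle breeze, 3.4–5.4 m/s).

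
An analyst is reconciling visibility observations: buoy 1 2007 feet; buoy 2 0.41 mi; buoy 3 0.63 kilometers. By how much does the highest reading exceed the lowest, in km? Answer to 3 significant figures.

buoy 1: 2007 ft = 0.611734 km.
buoy 2: 0.41 SM = 0.659831 km.
Spread: 0.659831 − 0.611734 = 0.0481 km.

0.0481 km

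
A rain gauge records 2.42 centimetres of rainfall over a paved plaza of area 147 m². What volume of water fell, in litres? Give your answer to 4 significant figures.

Depth: 2.42 cm × 10 = 24.2 mm.
1 mm over 1 m² is 1 L, so volume = 24.2 × 147 = 3557.4 L ≈ 3557 L.

3557 litres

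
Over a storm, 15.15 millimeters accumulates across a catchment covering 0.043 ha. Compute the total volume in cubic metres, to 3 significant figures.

6.51 cubic metres

Area: 0.043 ha = 430 m².
1 mm over 1 m² is 1 L, so volume = 15.15 × 430 = 6514.5 L = 6.51 m³.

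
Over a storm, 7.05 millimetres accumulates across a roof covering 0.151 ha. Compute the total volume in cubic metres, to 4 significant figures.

Area: 0.151 ha = 1510 m².
1 mm over 1 m² is 1 L, so volume = 7.05 × 1510 = 10645.5 L = 10.65 m³.

10.65 cubic metres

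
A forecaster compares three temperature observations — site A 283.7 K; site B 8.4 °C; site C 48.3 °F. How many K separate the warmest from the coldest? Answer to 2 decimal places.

2.15 K

site A: 283.7 K = 10.550 °C.
site C: 48.3 °F = 9.056 °C.
Spread: 10.550 − 8.400 = 2.150 °C.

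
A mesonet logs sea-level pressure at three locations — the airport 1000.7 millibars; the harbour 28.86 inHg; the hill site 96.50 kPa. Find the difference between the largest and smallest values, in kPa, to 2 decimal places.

the airport: 1000.7 mb = 100.0700 kPa.
the harbour: 28.86 inHg = 97.7312 kPa.
Spread: 100.0700 − 96.5000 = 3.57 kPa.

3.57 kPa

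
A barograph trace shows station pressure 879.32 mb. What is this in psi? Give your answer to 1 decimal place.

1 mb = 0.0145038 psi, so 879.32 × 0.0145038 = 12.8 psi.

12.8 psi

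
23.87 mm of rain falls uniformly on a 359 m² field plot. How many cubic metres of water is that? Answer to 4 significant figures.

8.569 cubic metres

1 mm over 1 m² is 1 L, so volume = 23.87 × 359 = 8569.33 L = 8.569 m³.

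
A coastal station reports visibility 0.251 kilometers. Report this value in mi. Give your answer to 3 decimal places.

1 km = 0.621371 SM, so 0.251 × 0.621371 = 0.156 SM.

0.156 SM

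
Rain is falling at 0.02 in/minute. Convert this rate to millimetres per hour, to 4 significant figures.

30.48 mm/hour

0.02 in/minute × 25.4 mm/in × 60 minute/hour = 30.48 mm/hour.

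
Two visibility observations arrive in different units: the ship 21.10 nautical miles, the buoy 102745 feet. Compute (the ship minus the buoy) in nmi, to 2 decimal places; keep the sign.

the buoy: 102745 ft = 16.9097 nmi.
Difference: 21.1000 − 16.9097 = 4.19 nmi.

4.19 nmi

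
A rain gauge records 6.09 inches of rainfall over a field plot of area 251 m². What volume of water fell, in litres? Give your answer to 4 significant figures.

Depth: 6.09 in × 25.4 = 154.686 mm.
1 mm over 1 m² is 1 L, so volume = 154.686 × 251 = 38826.186 L ≈ 38830 L.

38830 litres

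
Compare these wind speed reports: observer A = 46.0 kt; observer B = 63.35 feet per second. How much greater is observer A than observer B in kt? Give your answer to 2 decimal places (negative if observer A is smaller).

observer B: 63.35 ft/s = 37.5338 kt.
Difference: 46.0000 − 37.5338 = 8.47 kt.

8.47 kt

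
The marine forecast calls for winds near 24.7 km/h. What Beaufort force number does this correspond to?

Beaufort force 4

24.7 km/h = 6.9 m/s, which is Beaufort 4 (moderate breeze, 5.5–7.9 m/s).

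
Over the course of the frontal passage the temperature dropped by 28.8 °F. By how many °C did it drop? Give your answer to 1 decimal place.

For a temperature change the 32° offset cancels: Δ°C = 28.8 × 0.5556 = 16.0 °C.

16.0 °C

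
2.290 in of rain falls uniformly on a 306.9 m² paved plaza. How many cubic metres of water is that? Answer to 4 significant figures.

Depth: 2.290 in × 25.4 = 58.166 mm.
1 mm over 1 m² is 1 L, so volume = 58.166 × 306.9 = 17851.145 L = 17.85 m³.

17.85 cubic metres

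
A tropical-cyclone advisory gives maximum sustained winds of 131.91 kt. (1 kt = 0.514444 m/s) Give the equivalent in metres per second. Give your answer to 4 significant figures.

67.86 m/s

1 kt = 0.514444 m/s, so 131.91 × 0.514444 = 67.86 m/s.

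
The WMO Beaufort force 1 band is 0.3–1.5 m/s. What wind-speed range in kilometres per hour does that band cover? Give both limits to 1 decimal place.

0.3–1.5 m/s × 3.6 = 1.1–5.4 km/h.

1.1 to 5.4 km/h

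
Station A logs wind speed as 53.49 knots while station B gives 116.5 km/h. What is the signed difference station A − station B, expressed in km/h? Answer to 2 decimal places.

-17.44 km/h

station A: 53.49 kt = 99.0635 km/h.
Difference: 99.0635 − 116.5000 = -17.44 km/h.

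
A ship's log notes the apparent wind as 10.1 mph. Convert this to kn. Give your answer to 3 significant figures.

1 mph = 0.868976 kt, so 10.1 × 0.868976 = 8.78 kt.

8.78 kt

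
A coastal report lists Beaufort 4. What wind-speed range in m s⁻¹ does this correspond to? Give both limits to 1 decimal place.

5.5 to 7.9 m/s

Beaufort 4 (moderate breeze) spans 5.5–7.9 m/s.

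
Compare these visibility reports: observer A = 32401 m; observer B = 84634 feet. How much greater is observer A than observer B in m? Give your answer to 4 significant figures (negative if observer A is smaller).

observer B: 84634 ft = 25796.44 m.
Difference: 32401.00 − 25796.44 = 6605 m.

6605 m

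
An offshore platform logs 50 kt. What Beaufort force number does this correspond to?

Beaufort force 10

50 kt lies in the Beaufort 10 band (storm, 48–55 kt).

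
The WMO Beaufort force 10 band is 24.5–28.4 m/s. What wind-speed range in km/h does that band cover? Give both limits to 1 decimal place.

88.2 to 102.2 km/h

24.5–28.4 m/s × 3.6 = 88.2–102.2 km/h.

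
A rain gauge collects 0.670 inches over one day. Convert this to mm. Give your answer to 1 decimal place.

1 in = 25.4 mm, so 0.670 × 25.4 = 17.0 mm.

17.0 mm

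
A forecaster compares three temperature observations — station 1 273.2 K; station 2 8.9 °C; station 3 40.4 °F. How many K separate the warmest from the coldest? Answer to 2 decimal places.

8.85 K

station 1: 273.2 K = 0.050 °C.
station 3: 40.4 °F = 4.667 °C.
Spread: 8.900 − 0.050 = 8.850 °C.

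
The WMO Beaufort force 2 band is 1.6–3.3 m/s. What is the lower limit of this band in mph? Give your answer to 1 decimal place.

1.6–3.3 m/s × 2.237 = 3.6–7.4 mph.

3.6 mph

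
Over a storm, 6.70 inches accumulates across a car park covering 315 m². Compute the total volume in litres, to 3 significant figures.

Depth: 6.70 in × 25.4 = 170.18 mm.
1 mm over 1 m² is 1 L, so volume = 170.18 × 315 = 53606.7 L ≈ 53600 L.

53600 litres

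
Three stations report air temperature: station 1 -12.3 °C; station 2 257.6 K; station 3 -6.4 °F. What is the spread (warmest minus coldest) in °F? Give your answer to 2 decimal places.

station 2: 257.6 K = -15.550 °C.
station 3: -6.4 °F = -21.333 °C.
Spread: (-12.300) − (-21.333) = 9.033 °C = 16.26 °F.

16.26 °F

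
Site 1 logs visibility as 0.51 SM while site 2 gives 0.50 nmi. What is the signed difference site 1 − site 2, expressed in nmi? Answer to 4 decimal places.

site 1: 0.51 SM = 0.443178 nmi.
Difference: 0.443178 − 0.500000 = -0.0568 nmi.

-0.0568 nmi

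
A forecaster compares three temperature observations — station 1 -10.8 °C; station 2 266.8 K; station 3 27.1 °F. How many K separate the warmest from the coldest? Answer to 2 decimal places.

8.08 K

station 2: 266.8 K = -6.350 °C.
station 3: 27.1 °F = -2.722 °C.
Spread: (-2.722) − (-10.800) = 8.078 °C.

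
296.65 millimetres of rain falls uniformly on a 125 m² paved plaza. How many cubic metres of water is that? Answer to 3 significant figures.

1 mm over 1 m² is 1 L, so volume = 296.65 × 125 = 37081.25 L = 37.1 m³.

37.1 cubic metres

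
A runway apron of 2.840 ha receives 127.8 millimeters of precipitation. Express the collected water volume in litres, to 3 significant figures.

Area: 2.840 ha = 28400 m².
1 mm over 1 m² is 1 L, so volume = 127.8 × 28400 = 3629520 L ≈ 3630000 L.

3630000 litres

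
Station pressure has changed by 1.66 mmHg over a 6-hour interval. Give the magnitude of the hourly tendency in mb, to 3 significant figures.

0.369 mb per hour

1.66 mmHg / 6 h × 1.33322 mb/mmHg = 0.369 mb/h.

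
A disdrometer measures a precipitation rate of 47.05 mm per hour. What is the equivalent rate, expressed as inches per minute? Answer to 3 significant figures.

0.0309 in/minute

47.05 mm/hour × 0.0393701 in/mm × 0.0166667 hour/minute = 0.0309 in/minute.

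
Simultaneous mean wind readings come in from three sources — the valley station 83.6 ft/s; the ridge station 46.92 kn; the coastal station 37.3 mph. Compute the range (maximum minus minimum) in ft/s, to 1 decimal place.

28.9 ft/s

the ridge station: 46.92 kt = 79.192 ft/s.
the coastal station: 37.3 mph = 54.707 ft/s.
Spread: 83.600 − 54.707 = 28.9 ft/s.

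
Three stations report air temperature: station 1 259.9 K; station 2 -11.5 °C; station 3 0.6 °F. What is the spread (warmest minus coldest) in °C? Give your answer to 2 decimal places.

station 1: 259.9 K = -13.250 °C.
station 3: 0.6 °F = -17.444 °C.
Spread: (-11.500) − (-17.444) = 5.944 °C.

5.94 °C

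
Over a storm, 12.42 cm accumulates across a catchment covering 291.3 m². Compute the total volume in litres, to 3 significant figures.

Depth: 12.42 cm × 10 = 124.2 mm.
1 mm over 1 m² is 1 L, so volume = 124.2 × 291.3 = 36179.46 L ≈ 36200 L.

36200 litres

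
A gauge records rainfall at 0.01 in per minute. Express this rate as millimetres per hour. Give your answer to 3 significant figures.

0.01 in/minute × 25.4 mm/in × 60 minute/hour = 15.2 mm/hour.

15.2 mm/hour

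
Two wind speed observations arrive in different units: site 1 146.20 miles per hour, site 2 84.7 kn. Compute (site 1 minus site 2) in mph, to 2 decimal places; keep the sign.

site 2: 84.7 kt = 97.4710 mph.
Difference: 146.2000 − 97.4710 = 48.73 mph.

48.73 mph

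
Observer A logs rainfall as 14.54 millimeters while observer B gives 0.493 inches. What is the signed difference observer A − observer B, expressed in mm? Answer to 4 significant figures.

2.018 mm

observer B: 0.493 in = 12.52220 mm.
Difference: 14.54000 − 12.52220 = 2.018 mm.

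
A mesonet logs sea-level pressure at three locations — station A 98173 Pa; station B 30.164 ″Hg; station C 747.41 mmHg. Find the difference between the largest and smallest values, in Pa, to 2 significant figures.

4000 Pa

station B: 30.164 inHg = 102147.04 Pa.
station C: 747.41 mmHg = 99646.49 Pa.
Spread: 102147.04 − 98173.00 = 4000 Pa.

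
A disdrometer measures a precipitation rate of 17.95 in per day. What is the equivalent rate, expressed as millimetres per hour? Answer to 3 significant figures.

19.0 mm/hour

17.95 in/day × 25.4 mm/in × 0.0416667 day/hour = 19.0 mm/hour.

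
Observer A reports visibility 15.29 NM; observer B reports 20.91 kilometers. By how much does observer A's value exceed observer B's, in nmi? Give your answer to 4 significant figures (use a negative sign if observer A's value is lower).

observer B: 20.91 km = 11.290497 nmi.
Difference: 15.290000 − 11.290497 = 4.000 nmi.

4.000 nmi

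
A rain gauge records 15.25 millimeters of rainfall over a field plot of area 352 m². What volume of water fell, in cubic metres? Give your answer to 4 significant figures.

1 mm over 1 m² is 1 L, so volume = 15.25 × 352 = 5368 L = 5.368 m³.

5.368 cubic metres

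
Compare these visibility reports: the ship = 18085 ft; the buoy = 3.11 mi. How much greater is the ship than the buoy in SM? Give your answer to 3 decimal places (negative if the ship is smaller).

the ship: 18085 ft = 3.42519 SM.
Difference: 3.42519 − 3.11000 = 0.315 SM.

0.315 SM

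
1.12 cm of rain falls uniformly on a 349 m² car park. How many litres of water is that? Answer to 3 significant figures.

Depth: 1.12 cm × 10 = 11.2 mm.
1 mm over 1 m² is 1 L, so volume = 11.2 × 349 = 3908.8 L ≈ 3910 L.

3910 litres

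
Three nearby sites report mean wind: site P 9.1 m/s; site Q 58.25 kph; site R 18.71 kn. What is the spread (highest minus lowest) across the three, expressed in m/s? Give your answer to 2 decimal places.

7.08 m/s

site Q: 58.25 km/h = 16.1806 m/s.
site R: 18.71 kt = 9.6253 m/s.
Spread: 16.1806 − 9.1000 = 7.08 m/s.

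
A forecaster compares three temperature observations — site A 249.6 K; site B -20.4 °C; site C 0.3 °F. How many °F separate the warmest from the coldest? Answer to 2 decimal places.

site A: 249.6 K = -23.550 °C.
site C: 0.3 °F = -17.611 °C.
Spread: (-17.611) − (-23.550) = 5.939 °C = 10.69 °F.

10.69 °F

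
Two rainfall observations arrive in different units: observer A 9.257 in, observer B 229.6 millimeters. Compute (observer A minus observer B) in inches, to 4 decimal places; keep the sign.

0.2176 in

observer B: 229.6 mm = 9.039370 in.
Difference: 9.257000 − 9.039370 = 0.2176 in.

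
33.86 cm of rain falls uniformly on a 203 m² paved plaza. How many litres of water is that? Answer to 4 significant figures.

68740 litres

Depth: 33.86 cm × 10 = 338.6 mm.
1 mm over 1 m² is 1 L, so volume = 338.6 × 203 = 68735.8 L ≈ 68740 L.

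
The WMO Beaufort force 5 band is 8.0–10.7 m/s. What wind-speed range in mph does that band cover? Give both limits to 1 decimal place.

8.0–10.7 m/s × 2.237 = 17.9–23.9 mph.

17.9 to 23.9 mph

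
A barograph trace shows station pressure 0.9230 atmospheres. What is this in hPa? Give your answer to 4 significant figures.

935.2 hPa

1 atm = 1013.25 hPa, so 0.9230 × 1013.25 = 935.2 hPa.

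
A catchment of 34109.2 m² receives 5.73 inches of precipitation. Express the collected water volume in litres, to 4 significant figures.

Depth: 5.73 in × 25.4 = 145.542 mm.
1 mm over 1 m² is 1 L, so volume = 145.542 × 34109.2 = 4964321.2 L ≈ 4964000 L.

4964000 litres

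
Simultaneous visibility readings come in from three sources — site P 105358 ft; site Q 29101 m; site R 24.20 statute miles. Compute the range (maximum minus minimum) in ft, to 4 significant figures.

site Q: 29101 m = 95475.72 ft.
site R: 24.20 SM = 127776.00 ft.
Spread: 127776.00 − 95475.72 = 32300 ft.

32300 ft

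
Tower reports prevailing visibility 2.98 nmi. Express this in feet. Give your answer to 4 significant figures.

18110 ft

1 nmi = 6076.12 ft, so 2.98 × 6076.12 = 18110 ft.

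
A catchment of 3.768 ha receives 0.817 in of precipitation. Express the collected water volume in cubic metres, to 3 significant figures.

Depth: 0.817 in × 25.4 = 20.7518 mm.
Area: 3.768 ha = 37680 m².
1 mm over 1 m² is 1 L, so volume = 20.7518 × 37680 = 781927.82 L = 782 m³.

782 cubic metres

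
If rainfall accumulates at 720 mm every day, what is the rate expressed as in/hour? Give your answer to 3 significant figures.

720 mm/day × 0.0393701 in/mm × 0.0416667 day/hour = 1.18 in/hour.

1.18 in/hour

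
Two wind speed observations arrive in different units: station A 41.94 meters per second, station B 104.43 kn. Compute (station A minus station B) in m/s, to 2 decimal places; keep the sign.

station B: 104.43 kt = 53.7234 m/s.
Difference: 41.9400 − 53.7234 = -11.78 m/s.

-11.78 m/s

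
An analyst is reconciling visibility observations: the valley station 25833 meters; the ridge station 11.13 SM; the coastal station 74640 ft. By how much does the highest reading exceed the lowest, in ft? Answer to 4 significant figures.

25990 ft

the valley station: 25833 m = 84753.94 ft.
the ridge station: 11.13 SM = 58766.40 ft.
Spread: 84753.94 − 58766.40 = 25990 ft.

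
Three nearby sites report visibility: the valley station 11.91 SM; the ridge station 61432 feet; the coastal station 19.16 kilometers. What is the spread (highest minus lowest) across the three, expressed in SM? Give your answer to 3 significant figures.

0.275 SM

the ridge station: 61432 ft = 11.63485 SM.
the coastal station: 19.16 km = 11.90547 SM.
Spread: 11.91000 − 11.63485 = 0.275 SM.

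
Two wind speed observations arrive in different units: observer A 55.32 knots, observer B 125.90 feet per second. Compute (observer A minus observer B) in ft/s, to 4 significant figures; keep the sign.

-32.53 ft/s

observer A: 55.32 kt = 93.3696 ft/s.
Difference: 93.3696 − 125.9000 = -32.53 ft/s.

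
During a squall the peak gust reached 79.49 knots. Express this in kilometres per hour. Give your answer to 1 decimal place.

147.2 km/h

1 kt = 1.852 km/h, so 79.49 × 1.852 = 147.2 km/h.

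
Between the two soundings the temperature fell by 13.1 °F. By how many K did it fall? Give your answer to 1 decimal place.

7.3 K

Converting a difference, only the 9/5 scale factor applies: ΔK = 13.1 × 0.5556 = 7.3 K.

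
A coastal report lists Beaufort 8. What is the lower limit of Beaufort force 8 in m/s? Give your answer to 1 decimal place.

Beaufort 8 (gale) spans 17.2–20.7 m/s.

17.2 m/s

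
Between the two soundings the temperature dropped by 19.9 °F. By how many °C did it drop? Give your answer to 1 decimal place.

11.1 °C

Converting a difference, only the 9/5 scale factor applies: Δ°C = 19.9 × 0.5556 = 11.1 °C.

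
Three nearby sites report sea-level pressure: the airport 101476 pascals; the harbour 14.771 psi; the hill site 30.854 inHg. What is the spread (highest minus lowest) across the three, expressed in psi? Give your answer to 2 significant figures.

0.44 psi

the airport: 101476 Pa = 14.7178 psi.
the hill site: 30.854 inHg = 15.1541 psi.
Spread: 15.1541 − 14.7178 = 0.44 psi.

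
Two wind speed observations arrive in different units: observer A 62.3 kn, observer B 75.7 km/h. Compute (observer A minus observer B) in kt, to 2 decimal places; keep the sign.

observer B: 75.7 km/h = 40.8747 kt.
Difference: 62.3000 − 40.8747 = 21.43 kt.

21.43 kt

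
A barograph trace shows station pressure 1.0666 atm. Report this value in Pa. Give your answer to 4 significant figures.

1 atm = 101325 Pa, so 1.0666 × 101325 = 108100 Pa.

108100 Pa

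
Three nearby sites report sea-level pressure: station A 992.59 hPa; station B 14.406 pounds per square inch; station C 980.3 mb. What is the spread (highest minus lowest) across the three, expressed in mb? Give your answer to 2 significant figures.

station A: 992.59 hPa = 992.59 mb.
station B: 14.406 psi = 993.26 mb.
Spread: 993.26 − 980.30 = 13 mb.

13 mb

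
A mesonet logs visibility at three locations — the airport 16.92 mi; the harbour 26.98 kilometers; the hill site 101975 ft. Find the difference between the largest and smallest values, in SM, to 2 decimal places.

the harbour: 26.98 km = 16.7646 SM.
the hill site: 101975 ft = 19.3134 SM.
Spread: 19.3134 − 16.7646 = 2.55 SM.

2.55 SM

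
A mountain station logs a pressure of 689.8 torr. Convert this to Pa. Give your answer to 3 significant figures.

1 mmHg = 133.322 Pa, so 689.8 × 133.322 = 92000 Pa.

92000 Pa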